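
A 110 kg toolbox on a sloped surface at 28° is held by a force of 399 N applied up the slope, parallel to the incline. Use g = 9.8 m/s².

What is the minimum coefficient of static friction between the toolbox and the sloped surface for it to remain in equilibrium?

N = m g cos θ = 951.8 N.
Friction must make up the shortfall along the incline: f = m g sin θ − P = 506.1 − 399 = 107.1 N.
At the threshold f = μ_s N, so μ_s,min = 107.1/951.8 = 0.113.

μ_s,min ≈ 0.113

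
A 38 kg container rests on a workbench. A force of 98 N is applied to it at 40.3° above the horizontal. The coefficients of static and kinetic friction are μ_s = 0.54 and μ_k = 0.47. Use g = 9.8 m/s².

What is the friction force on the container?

f ≈ 74.7 N

The vertical component of P reduces the normal force: N = m g − P sin α = 372.4 − 63.39 = 309 N.
The horizontal driving force is P cos α = 74.74 N, so equilibrium needs friction f = 74.74 N.
The static-friction limit is μ_s N = 166.9 N.
74.74 ≤ 166.9 N → static; friction equals the required 74.7 N.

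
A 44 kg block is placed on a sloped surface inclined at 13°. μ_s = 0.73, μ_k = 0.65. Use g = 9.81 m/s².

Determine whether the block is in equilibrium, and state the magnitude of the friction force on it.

N = m g cos θ = 421 N.
Down-slope weight component: m g sin θ = 97.1 N.
μ_s N = 307 N.
97.1 ≤ 307 N, so it stays put; friction = 97.1 N.

f ≈ 97.1 N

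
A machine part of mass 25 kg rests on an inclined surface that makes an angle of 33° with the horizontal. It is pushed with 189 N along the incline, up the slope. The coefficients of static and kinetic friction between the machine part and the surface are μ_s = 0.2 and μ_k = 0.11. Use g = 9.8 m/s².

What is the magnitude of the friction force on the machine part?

Perpendicular to the surface, N = m g cos θ = 25·9.8·cos 33° = 205.5 N.
The friction needed for equilibrium is m g sin θ − P = 133.4 − 189 = -55.56 N, measured positive up-slope.
The static-friction ceiling is μ_s N = 0.2 × 205.5 = 41.09 N.
|-55.56| exceeds 41.09 N, so the machine part slips up-slope; friction is kinetic, f = μ_k N = 0.11×205.5 = 22.6 N.

f ≈ 22.6 N (down the incline)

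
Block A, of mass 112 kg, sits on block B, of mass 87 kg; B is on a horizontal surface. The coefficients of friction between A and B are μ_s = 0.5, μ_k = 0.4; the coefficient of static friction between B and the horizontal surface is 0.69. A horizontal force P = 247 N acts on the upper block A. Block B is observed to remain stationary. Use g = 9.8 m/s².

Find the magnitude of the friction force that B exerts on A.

Between the blocks, N₁ = m_A g = 1098 N.
Maximum static friction on A from B: μ_s N₁ = 0.5×1098 = 548.8 N.
P = 247 N is within that limit, so A and B move together (both at rest); the A–B friction is simply f₁ = P = 247 N.
B experiences an equal 247 N forward from A (third law). B is in equilibrium, so the floor supplies f₂ = 247 N of static friction (limit μ_s(m_A+m_B)g = 1346 N, not exceeded).

f ≈ 247 N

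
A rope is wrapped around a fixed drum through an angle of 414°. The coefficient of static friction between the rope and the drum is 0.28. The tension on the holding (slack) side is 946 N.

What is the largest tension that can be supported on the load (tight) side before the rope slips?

T_max ≈ 7150 N

At impending slip the capstan equation gives T₂/T₁ = e^{μβ} with β in radians.
β = 414° × π/180 = 7.226 rad.
e^{μβ} = e^{0.28×7.226} = 7.562.
T₂ = T₁ · e^{μβ} = 946 × 7.562 = 7150 N.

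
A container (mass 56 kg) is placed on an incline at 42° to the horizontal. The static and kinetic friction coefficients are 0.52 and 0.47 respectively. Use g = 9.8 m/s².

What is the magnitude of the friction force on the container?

f ≈ 192 N (up the incline)

Perpendicular to the surface, N = m g cos θ = 56·9.8·cos 42° = 407.8 N.
For equilibrium along the incline, friction must balance the weight component: f = m g sin θ = 367.2 N up the slope.
Static friction can supply at most μ_s N = 212.1 N.
|367.2| exceeds 212.1 N, so the container slips down-slope; friction is kinetic, f = μ_k N = 0.47×407.8 = 192 N.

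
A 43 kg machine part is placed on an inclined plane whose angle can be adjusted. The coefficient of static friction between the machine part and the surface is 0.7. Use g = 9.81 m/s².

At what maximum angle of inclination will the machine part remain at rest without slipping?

At the slip threshold, m g sin θ = μ_s · m g cos θ, so tan θ = μ_s.
θ_max = arctan(0.7) = 35°.

θ_max ≈ 35°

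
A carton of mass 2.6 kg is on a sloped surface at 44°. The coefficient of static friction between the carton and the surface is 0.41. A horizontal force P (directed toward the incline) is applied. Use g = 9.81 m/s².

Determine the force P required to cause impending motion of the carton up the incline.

At impending motion up the slope, friction acts down-slope at its limit: f = μ_s N.
Perpendicular to the incline: N = m g cos θ + P sin θ.
Along the incline: P cos θ = m g sin θ + μ_s N = m g sin θ + μ_s (m g cos θ + P sin θ).
Solving, P (cos θ − μ_s sin θ) = m g (sin θ + μ_s cos θ), so P = 2.6×9.81×(sin 44° + 0.41 cos 44°)/(cos 44° − 0.41 sin 44°) = 25.5×0.9896/0.4345 = 58.1 N.

P ≈ 58.1 N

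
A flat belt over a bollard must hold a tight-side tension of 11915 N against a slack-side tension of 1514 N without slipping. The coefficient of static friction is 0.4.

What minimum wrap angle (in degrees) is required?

T₂/T₁ = e^{μβ} → β = ln(T₂/T₁)/μ.
β = ln(11915/1514)/0.4 = 2.063/0.4 = 5.158 rad.
In degrees: β = 5.158 × 180/π = 296°.

β_min ≈ 296°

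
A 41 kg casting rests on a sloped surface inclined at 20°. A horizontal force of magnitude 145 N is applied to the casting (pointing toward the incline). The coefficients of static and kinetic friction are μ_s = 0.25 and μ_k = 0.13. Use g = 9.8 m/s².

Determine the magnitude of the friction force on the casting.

The horizontal push has a component P sin θ into the surface, so N = m g cos θ + P sin θ = 377.6 + 49.59 = 427.2 N.
Parallel to the incline: P cos θ − m g sin θ = 136.3 − 137.4 = -1.168 N; the friction needed to balance this is 1.168 N acting up the slope.
The limit of static friction is μ_s N = 106.8 N.
Since 1.168 N is within the 106.8 N limit, the casting stays put and friction is exactly 1.17 N.

f ≈ 1.17 N (up the incline)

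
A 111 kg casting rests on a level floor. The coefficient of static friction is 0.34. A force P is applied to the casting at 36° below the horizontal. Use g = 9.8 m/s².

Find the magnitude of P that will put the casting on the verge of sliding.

P ≈ 607 N

N = m g + P sin α (the push presses the casting into the level floor).
At impending slip, P cos α = μ_s N = μ_s (m g + P sin α).
Solving: P (cos α − μ_s sin α) = μ_s m g → P = 0.34×1090/(cos 36° − 0.34 sin 36°) = 370/0.6092 = 607 N.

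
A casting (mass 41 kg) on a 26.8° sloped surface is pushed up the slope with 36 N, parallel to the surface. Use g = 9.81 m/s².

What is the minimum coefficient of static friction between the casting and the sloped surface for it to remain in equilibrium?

μ_s,min ≈ 0.405

N = m g cos θ = 359 N.
Friction must make up the shortfall along the incline: f = m g sin θ − P = 181.3 − 36 = 145.3 N.
At the threshold f = μ_s N, so μ_s,min = 145.3/359 = 0.405.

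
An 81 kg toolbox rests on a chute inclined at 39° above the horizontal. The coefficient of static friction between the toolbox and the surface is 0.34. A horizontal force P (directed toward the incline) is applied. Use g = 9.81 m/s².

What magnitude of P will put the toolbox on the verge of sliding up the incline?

At impending motion up the slope, friction acts down-slope at its limit: f = μ_s N.
Perpendicular to the incline: N = m g cos θ + P sin θ.
Along the incline: P cos θ = m g sin θ + μ_s N = m g sin θ + μ_s (m g cos θ + P sin θ).
Solving, P (cos θ − μ_s sin θ) = m g (sin θ + μ_s cos θ), so P = 81×9.81×(sin 39° + 0.34 cos 39°)/(cos 39° − 0.34 sin 39°) = 795×0.8936/0.5632 = 1260 N.

P ≈ 1260 N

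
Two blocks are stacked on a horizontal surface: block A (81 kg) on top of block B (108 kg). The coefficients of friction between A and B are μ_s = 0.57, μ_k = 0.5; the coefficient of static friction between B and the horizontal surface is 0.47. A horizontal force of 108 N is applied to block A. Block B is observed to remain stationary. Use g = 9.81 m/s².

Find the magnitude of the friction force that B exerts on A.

Normal force at the A–B interface: N₁ = m_A g = 794.6 N.
Maximum static friction on A from B: μ_s N₁ = 0.57×794.6 = 452.9 N.
P = 108 N is within that limit, so A and B move together (both at rest); the A–B friction is simply f₁ = P = 108 N.
B experiences an equal 108 N forward from A (third law). B is in equilibrium, so the floor supplies f₂ = 108 N of static friction (limit μ_s(m_A+m_B)g = 871.4 N, not exceeded).

f ≈ 108 N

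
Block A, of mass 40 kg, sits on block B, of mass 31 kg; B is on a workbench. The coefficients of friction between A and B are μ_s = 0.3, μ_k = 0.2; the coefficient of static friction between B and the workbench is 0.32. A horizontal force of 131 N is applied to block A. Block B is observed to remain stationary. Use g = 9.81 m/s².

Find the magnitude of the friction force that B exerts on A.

The normal force B exerts on A is simply A's weight, N₁ = 392.4 N.
So the A–B interface can sustain at most μ_s N₁ = 117.7 N of static friction.
P = 131 N exceeds that limit, so A slips over B and the interface friction becomes kinetic: f₁ = μ_k N₁ = 0.2×392.4 = 78.5 N.
B experiences an equal 78.5 N forward from A (third law). B is in equilibrium, so the floor supplies f₂ = 78.5 N of static friction (limit μ_s(m_A+m_B)g = 222.9 N, not exceeded).

f ≈ 78.5 N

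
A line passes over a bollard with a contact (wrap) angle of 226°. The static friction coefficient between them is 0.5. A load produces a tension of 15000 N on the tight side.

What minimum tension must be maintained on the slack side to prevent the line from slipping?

T_min ≈ 2090 N

Capstan equation at impending slip: T_tight/T_slack = e^{μβ}.
β = 226° = 3.944 rad; e^{μβ} = e^{0.5×3.944} = 7.187.
T_slack = T_tight / e^{μβ} = 15000 / 7.187 = 2090 N.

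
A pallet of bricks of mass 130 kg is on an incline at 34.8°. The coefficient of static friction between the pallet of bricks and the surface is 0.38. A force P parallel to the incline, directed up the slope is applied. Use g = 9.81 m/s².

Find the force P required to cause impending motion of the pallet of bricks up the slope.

P ≈ 1130 N

At impending motion up the slope, friction acts down-slope at its limit: f = μ_s N.
P is parallel to the surface, so N = m g cos θ = 1050 N.
Along the incline: P = m g sin θ + μ_s N = 728 + 0.38×1050 = 1130 N.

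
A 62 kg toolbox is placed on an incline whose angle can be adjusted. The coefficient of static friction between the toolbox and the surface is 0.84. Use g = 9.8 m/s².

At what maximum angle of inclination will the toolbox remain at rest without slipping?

At the slip threshold, m g sin θ = μ_s · m g cos θ, so tan θ = μ_s.
θ_max = arctan(0.84) = 40°.

θ_max ≈ 40°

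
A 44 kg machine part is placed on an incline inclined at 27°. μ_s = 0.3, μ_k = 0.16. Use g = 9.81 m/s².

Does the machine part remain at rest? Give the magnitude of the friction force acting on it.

N = m g cos θ = 385 N.
Down-slope weight component: m g sin θ = 196 N.
μ_s N = 115 N.
196 > 115 N, so it slides; kinetic friction f = μ_k N = 0.16×385 = 61.5 N.

f ≈ 61.5 N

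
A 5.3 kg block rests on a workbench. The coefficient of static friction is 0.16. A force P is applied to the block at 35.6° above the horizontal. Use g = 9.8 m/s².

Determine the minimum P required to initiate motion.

P ≈ 9.17 N

N = m g − P sin α (the pull lifts the block).
At impending slip, P cos α = μ_s N = μ_s (m g − P sin α).
Solving: P (cos α + μ_s sin α) = μ_s m g → P = 0.16×51.9/(cos 35.6° + 0.16 sin 35.6°) = 8.31/0.9062 = 9.17 N.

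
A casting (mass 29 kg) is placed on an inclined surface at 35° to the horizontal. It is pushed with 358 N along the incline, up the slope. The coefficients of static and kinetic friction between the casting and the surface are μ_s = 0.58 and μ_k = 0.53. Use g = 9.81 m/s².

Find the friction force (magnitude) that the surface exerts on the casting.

The normal reaction is N = m g cos θ = 233 N.
For equilibrium along the incline the friction force must supply f = m g sin θ − P = 163.2 − 358 = -194.8 N (positive meaning up-slope).
Static friction can supply at most μ_s N = 135.2 N.
Since |-194.8| > 135.2 N, static friction cannot hold it; the casting slides up the incline and kinetic friction applies: f = μ_k N = 0.53 × 233 = 124 N.

f ≈ 124 N (down the incline)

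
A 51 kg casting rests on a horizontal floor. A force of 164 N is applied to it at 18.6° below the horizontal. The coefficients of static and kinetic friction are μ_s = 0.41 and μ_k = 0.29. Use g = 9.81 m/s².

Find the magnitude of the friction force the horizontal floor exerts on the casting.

The vertical component of P adds to the normal force: N = m g + P sin α = 500.3 + 52.31 = 552.6 N.
The horizontal driving force is P cos α = 155.4 N, so equilibrium needs friction f = 155.4 N.
The static-friction limit is μ_s N = 226.6 N.
155.4 ≤ 226.6 N → static; friction equals the required 155 N.

f ≈ 155 N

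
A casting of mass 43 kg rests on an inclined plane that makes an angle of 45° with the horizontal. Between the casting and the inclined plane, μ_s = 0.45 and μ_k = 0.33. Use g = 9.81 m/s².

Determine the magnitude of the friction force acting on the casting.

f ≈ 98.4 N (up the incline)

Normal force: N = m g cos θ = 43 × 9.81 × cos 45° = 298.3 N.
For equilibrium along the incline, friction must balance the weight component: f = m g sin θ = 298.3 N up the slope.
The static-friction ceiling is μ_s N = 0.45 × 298.3 = 134.2 N.
Since |298.3| > 134.2 N, static friction cannot hold it; the casting slides down the incline and kinetic friction applies: f = μ_k N = 0.33 × 298.3 = 98.4 N.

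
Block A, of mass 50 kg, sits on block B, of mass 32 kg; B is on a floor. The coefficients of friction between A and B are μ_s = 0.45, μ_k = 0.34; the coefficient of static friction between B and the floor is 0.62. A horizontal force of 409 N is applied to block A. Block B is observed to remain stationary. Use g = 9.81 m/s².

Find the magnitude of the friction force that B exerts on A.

Between the blocks, N₁ = m_A g = 490.5 N.
So the A–B interface can sustain at most μ_s N₁ = 220.7 N of static friction.
P = 409 N exceeds that limit, so A slips over B and the interface friction becomes kinetic: f₁ = μ_k N₁ = 0.34×490.5 = 167 N.
B experiences an equal 167 N forward from A (third law). B is in equilibrium, so the floor supplies f₂ = 167 N of static friction (limit μ_s(m_A+m_B)g = 498.7 N, not exceeded).

f ≈ 167 N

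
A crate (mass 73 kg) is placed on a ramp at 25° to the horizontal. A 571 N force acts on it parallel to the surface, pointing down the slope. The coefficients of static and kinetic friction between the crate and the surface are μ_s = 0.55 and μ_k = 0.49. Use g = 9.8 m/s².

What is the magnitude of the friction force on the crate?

f ≈ 318 N (up the incline)

Normal force: N = m g cos θ = 73 × 9.8 × cos 25° = 648.4 N.
For equilibrium along the incline the friction force must supply f = m g sin θ + P = 302.3 + 571 = 873.3 N (positive meaning up-slope).
Static friction can supply at most μ_s N = 356.6 N.
|873.3| exceeds 356.6 N, so the crate slips down-slope; friction is kinetic, f = μ_k N = 0.49×648.4 = 318 N.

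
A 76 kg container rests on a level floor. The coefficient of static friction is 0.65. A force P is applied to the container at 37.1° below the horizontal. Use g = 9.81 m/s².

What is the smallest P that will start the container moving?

N = m g + P sin α (the push presses the container into the level floor).
At impending slip, P cos α = μ_s N = μ_s (m g + P sin α).
Solving: P (cos α − μ_s sin α) = μ_s m g → P = 0.65×746/(cos 37.1° − 0.65 sin 37.1°) = 485/0.4055 = 1200 N.

P ≈ 1200 N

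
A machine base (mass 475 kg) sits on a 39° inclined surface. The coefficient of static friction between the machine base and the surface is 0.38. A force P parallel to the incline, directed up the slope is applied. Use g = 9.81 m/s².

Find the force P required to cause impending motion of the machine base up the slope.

At impending motion up the slope, friction acts down-slope at its limit: f = μ_s N.
P is parallel to the surface, so N = m g cos θ = 3620 N.
Along the incline: P = m g sin θ + μ_s N = 2930 + 0.38×3620 = 4310 N.

P ≈ 4310 N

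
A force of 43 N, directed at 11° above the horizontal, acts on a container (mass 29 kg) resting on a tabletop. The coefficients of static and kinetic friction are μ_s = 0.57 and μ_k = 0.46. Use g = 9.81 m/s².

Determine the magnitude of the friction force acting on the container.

f ≈ 42.2 N

Vertical equilibrium gives N = m g − P sin α = 276.3 N.
The horizontal driving force is P cos α = 42.21 N, so equilibrium needs friction f = 42.21 N.
The static-friction limit is μ_s N = 157.5 N.
42.21 ≤ 157.5 N → static; friction equals the required 42.2 N.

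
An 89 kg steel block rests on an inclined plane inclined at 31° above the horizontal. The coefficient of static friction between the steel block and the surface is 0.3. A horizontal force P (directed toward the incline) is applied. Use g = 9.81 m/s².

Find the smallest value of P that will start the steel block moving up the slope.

At impending motion up the slope, friction acts down-slope at its limit: f = μ_s N.
Perpendicular to the incline: N = m g cos θ + P sin θ.
Along the incline: P cos θ = m g sin θ + μ_s N = m g sin θ + μ_s (m g cos θ + P sin θ).
Solving, P (cos θ − μ_s sin θ) = m g (sin θ + μ_s cos θ), so P = 89×9.81×(sin 31° + 0.3 cos 31°)/(cos 31° − 0.3 sin 31°) = 873×0.7722/0.7027 = 959 N.

P ≈ 959 N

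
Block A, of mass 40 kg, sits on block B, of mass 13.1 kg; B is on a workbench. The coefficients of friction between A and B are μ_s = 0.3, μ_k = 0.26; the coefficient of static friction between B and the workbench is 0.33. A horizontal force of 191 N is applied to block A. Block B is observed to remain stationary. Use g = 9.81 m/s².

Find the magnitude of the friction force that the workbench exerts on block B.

Normal force at the A–B interface: N₁ = m_A g = 392.4 N.
So the A–B interface can sustain at most μ_s N₁ = 117.7 N of static friction.
Since P = 191 N > 117.7 N, A slides on B; the A–B friction is kinetic: f₁ = μ_k N₁ = 0.26×392.4 = 102 N.
B experiences an equal 102 N forward from A (third law). B is in equilibrium, so the floor supplies f₂ = 102 N of static friction (limit μ_s(m_A+m_B)g = 171.9 N, not exceeded).

f ≈ 102 N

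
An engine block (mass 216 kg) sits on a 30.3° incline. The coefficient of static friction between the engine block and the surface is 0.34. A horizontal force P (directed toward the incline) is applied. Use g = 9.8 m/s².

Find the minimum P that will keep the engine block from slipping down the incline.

The engine block tends to slide down (tan θ > μ_s), so at the point of impending slip friction acts up-slope at its limit: f = μ_s N.
Perpendicular to the incline: N = m g cos θ + P sin θ.
Along the incline: P cos θ + μ_s N = m g sin θ, i.e. P cos θ + μ_s (m g cos θ + P sin θ) = m g sin θ.
Solving, P (cos θ + μ_s sin θ) = m g (sin θ − μ_s cos θ), so P = 2120×0.211/1.035 = 432 N.

P_min ≈ 432 N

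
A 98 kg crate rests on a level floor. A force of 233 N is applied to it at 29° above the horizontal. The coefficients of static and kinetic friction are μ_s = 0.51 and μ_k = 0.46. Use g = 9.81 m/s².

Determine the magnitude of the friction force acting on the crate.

f ≈ 204 N

The vertical component of P reduces the normal force: N = m g − P sin α = 961.4 − 113 = 848.4 N.
For equilibrium, f = P cos α = 233×cos 29° = 203.8 N.
The static-friction limit is μ_s N = 432.7 N.
203.8 ≤ 432.7 N → static; friction equals the required 204 N.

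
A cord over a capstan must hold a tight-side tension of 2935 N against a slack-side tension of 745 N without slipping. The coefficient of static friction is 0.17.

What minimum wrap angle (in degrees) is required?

T₂/T₁ = e^{μβ} → β = ln(T₂/T₁)/μ.
β = ln(2935/745)/0.17 = 1.371/0.17 = 8.065 rad.
In degrees: β = 8.065 × 180/π = 462°.

β_min ≈ 462°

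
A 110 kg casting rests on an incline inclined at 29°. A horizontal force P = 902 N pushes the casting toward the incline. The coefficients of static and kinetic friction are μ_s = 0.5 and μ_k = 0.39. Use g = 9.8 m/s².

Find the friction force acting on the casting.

f ≈ 266 N (down the incline)

Resolve perpendicular to the incline: N = m g cos θ + P sin θ = 110×9.8×cos 29° + 902×sin 29° = 1380 N.
Along the incline, the net driving force (taking up-slope positive) is P cos θ − m g sin θ = 788.9 − 522.6 = 266.3 N, so equilibrium requires friction f = -266.3 N (down-slope).
The limit of static friction is μ_s N = 690.1 N.
|f_req| = 266.3 ≤ 690.1 N → the casting is in equilibrium; friction equals the required value.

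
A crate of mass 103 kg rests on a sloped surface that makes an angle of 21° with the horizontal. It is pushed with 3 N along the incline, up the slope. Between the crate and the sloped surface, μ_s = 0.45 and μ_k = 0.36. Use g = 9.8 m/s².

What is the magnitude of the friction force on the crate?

The normal reaction is N = m g cos θ = 942.4 N.
For equilibrium along the incline the friction force must supply f = m g sin θ − P = 361.7 − 3 = 358.7 N (positive meaning up-slope).
The static-friction ceiling is μ_s N = 0.45 × 942.4 = 424.1 N.
Since |358.7| ≤ 424.1 N, static friction is sufficient; f equals the required value, not μ_s N.

f ≈ 359 N (up the incline)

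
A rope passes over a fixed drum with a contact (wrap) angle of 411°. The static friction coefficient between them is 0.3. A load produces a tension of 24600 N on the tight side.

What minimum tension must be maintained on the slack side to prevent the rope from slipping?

Capstan equation at impending slip: T_tight/T_slack = e^{μβ}.
β = 411° = 7.173 rad; e^{μβ} = e^{0.3×7.173} = 8.602.
T_slack = T_tight / e^{μβ} = 24600 / 8.602 = 2860 N.

T_min ≈ 2860 N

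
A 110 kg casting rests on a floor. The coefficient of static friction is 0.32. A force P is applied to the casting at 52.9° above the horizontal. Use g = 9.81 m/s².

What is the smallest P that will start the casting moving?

N = m g − P sin α (the pull lifts the casting).
At impending slip, P cos α = μ_s N = μ_s (m g − P sin α).
Solving: P (cos α + μ_s sin α) = μ_s m g → P = 0.32×1080/(cos 52.9° + 0.32 sin 52.9°) = 345/0.8584 = 402 N.

P ≈ 402 N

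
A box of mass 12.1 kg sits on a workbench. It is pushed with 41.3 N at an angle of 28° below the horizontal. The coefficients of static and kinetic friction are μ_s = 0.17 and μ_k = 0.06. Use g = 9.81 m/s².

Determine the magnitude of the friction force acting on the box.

f ≈ 8.29 N

N = m g + P sin α = 118.7 + 41.3×sin 28° = 138.1 N.
For equilibrium, f = P cos α = 41.3×cos 28° = 36.47 N.
μ_s N = 0.17 × 138.1 = 23.48 N.
36.47 > 23.48 N → the box slides; f = μ_k N = 0.06×138.1 = 8.29 N.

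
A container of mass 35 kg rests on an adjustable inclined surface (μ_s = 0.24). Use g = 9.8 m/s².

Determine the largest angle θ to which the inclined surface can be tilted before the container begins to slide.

θ_max ≈ 13.5°

At the slip threshold, m g sin θ = μ_s · m g cos θ, so tan θ = μ_s.
θ_max = arctan(0.24) = 13.5°.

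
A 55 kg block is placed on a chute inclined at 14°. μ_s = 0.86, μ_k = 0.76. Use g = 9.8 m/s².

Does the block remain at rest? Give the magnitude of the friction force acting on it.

f ≈ 130 N

N = m g cos θ = 523 N.
Down-slope weight component: m g sin θ = 130 N.
μ_s N = 450 N.
130 ≤ 450 N, so it stays put; friction = 130 N.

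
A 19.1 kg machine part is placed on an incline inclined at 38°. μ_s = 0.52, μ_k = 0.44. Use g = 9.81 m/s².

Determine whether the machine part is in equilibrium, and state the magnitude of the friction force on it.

f ≈ 65 N

N = m g cos θ = 148 N.
Down-slope weight component: m g sin θ = 115 N.
μ_s N = 76.8 N.
115 > 76.8 N, so it slides; kinetic friction f = μ_k N = 0.44×148 = 65 N.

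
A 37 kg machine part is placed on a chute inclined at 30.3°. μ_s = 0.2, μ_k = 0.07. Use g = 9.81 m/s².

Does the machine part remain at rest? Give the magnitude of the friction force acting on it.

N = m g cos θ = 313 N.
Down-slope weight component: m g sin θ = 183 N.
μ_s N = 62.7 N.
183 > 62.7 N, so it slides; kinetic friction f = μ_k N = 0.07×313 = 21.9 N.

f ≈ 21.9 N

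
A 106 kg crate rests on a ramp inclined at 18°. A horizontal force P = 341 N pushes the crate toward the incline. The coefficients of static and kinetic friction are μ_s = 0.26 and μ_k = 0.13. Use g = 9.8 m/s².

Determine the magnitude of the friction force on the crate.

f ≈ 3.3 N (down the incline)

Resolve perpendicular to the incline: N = m g cos θ + P sin θ = 106×9.8×cos 18° + 341×sin 18° = 1093 N.
Along the incline, the net driving force (taking up-slope positive) is P cos θ − m g sin θ = 324.3 − 321 = 3.303 N, so equilibrium requires friction f = -3.303 N (down-slope).
Maximum static friction: μ_s N = 0.26 × 1093 = 284.3 N.
|f_req| = 3.303 ≤ 284.3 N → the crate is in equilibrium; friction equals the required value.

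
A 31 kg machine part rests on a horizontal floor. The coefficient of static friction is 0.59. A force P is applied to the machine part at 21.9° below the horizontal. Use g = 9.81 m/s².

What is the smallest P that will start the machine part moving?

P ≈ 254 N

N = m g + P sin α (the push presses the machine part into the horizontal floor).
At impending slip, P cos α = μ_s N = μ_s (m g + P sin α).
Solving: P (cos α − μ_s sin α) = μ_s m g → P = 0.59×304/(cos 21.9° − 0.59 sin 21.9°) = 179/0.7078 = 254 N.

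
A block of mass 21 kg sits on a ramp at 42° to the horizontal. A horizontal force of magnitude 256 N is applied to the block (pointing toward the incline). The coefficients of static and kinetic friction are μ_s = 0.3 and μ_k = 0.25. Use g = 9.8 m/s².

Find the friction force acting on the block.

The horizontal push has a component P sin θ into the surface, so N = m g cos θ + P sin θ = 152.9 + 171.3 = 324.2 N.
Parallel to the incline: P cos θ − m g sin θ = 190.2 − 137.7 = 52.54 N; the friction needed to balance this is 52.54 N acting down the slope.
The limit of static friction is μ_s N = 97.27 N.
Since 52.54 N is within the 97.27 N limit, the block stays put and friction is exactly 52.5 N.

f ≈ 52.5 N (down the incline)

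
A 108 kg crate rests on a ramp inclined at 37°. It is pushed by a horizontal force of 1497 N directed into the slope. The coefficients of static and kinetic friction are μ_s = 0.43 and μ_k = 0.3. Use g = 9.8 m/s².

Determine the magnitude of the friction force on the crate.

f ≈ 559 N (down the incline)

Normal direction: N = m g cos θ + P sin θ = 1746 N.
Along the incline, the net driving force (taking up-slope positive) is P cos θ − m g sin θ = 1196 − 637 = 558.6 N, so equilibrium requires friction f = -558.6 N (down-slope).
Maximum static friction: μ_s N = 0.43 × 1746 = 750.9 N.
Since 558.6 N is within the 750.9 N limit, the crate stays put and friction is exactly 559 N.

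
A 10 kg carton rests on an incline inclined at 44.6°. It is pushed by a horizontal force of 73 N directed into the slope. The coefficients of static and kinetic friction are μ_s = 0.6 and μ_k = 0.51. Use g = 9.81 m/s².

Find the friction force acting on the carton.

The horizontal push has a component P sin θ into the surface, so N = m g cos θ + P sin θ = 69.85 + 51.26 = 121.1 N.
Parallel to the incline: P cos θ − m g sin θ = 51.98 − 68.88 = -16.9 N; the friction needed to balance this is 16.9 N acting up the slope.
The limit of static friction is μ_s N = 72.66 N.
|f_req| = 16.9 ≤ 72.66 N → the carton is in equilibrium; friction equals the required value.

f ≈ 16.9 N (up the incline)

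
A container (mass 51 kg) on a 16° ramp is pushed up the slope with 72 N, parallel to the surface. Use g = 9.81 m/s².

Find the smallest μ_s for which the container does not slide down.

μ_s,min ≈ 0.137

N = m g cos θ = 480.9 N.
Friction must make up the shortfall along the incline: f = m g sin θ − P = 137.9 − 72 = 65.9 N.
At the threshold f = μ_s N, so μ_s,min = 65.9/480.9 = 0.137.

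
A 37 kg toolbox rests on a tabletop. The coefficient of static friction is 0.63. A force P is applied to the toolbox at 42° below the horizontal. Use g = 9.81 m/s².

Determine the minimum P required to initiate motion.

N = m g + P sin α (the push presses the toolbox into the tabletop).
At impending slip, P cos α = μ_s N = μ_s (m g + P sin α).
Solving: P (cos α − μ_s sin α) = μ_s m g → P = 0.63×363/(cos 42° − 0.63 sin 42°) = 229/0.3216 = 711 N.

P ≈ 711 N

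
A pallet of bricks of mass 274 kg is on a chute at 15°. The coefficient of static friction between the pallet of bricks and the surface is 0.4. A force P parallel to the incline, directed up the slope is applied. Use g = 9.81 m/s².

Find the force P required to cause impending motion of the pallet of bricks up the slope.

At impending motion up the slope, friction acts down-slope at its limit: f = μ_s N.
P is parallel to the surface, so N = m g cos θ = 2600 N.
Along the incline: P = m g sin θ + μ_s N = 696 + 0.4×2600 = 1730 N.

P ≈ 1730 N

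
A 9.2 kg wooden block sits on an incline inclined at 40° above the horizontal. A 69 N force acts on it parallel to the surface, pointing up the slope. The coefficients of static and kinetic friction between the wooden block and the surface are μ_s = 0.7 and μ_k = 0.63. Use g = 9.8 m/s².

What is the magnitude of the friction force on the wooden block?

Normal force: N = m g cos θ = 9.2 × 9.8 × cos 40° = 69.07 N.
For equilibrium along the incline the friction force must supply f = m g sin θ − P = 57.95 − 69 = -11.05 N (positive meaning up-slope).
The static-friction ceiling is μ_s N = 0.7 × 69.07 = 48.35 N.
Since |-11.05| ≤ 48.35 N, no slip — friction simply equals what equilibrium demands.

f ≈ 11 N (down the incline)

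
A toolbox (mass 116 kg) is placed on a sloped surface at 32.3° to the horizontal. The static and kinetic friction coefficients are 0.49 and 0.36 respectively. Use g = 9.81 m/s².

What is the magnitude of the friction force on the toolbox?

Perpendicular to the surface, N = m g cos θ = 116·9.81·cos 32.3° = 961.9 N.
Along the slope the weight component is m g sin θ = 608.1 N; friction must supply exactly this, acting up-slope.
Static friction can supply at most μ_s N = 471.3 N.
Since |608.1| > 471.3 N, static friction cannot hold it; the toolbox slides down the incline and kinetic friction applies: f = μ_k N = 0.36 × 961.9 = 346 N.

f ≈ 346 N (up the incline)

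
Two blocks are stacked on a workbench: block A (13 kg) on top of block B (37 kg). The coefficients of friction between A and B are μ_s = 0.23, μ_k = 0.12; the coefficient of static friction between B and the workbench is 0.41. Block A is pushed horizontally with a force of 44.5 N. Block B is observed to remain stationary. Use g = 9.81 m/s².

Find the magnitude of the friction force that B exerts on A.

The normal force B exerts on A is simply A's weight, N₁ = 127.5 N.
Maximum static friction on A from B: μ_s N₁ = 0.23×127.5 = 29.33 N.
P = 44.5 N exceeds that limit, so A slips over B and the interface friction becomes kinetic: f₁ = μ_k N₁ = 0.12×127.5 = 15.3 N.
B experiences an equal 15.3 N forward from A (third law). B is in equilibrium, so the floor supplies f₂ = 15.3 N of static friction (limit μ_s(m_A+m_B)g = 201.1 N, not exceeded).

f ≈ 15.3 N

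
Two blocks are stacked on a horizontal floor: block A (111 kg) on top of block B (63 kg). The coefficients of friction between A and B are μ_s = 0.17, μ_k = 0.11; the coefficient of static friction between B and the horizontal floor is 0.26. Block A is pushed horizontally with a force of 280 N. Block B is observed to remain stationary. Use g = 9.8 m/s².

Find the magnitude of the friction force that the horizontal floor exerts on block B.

f ≈ 120 N

Normal force at the A–B interface: N₁ = m_A g = 1088 N.
Maximum static friction on A from B: μ_s N₁ = 0.17×1088 = 184.9 N.
P = 280 N exceeds that limit, so A slips over B and the interface friction becomes kinetic: f₁ = μ_k N₁ = 0.11×1088 = 120 N.
By Newton's third law B feels 120 N forward from A. With B stationary, the floor's static friction on B balances it: f₂ = 120 N (well within μ_s(m_A+m_B)g = 443.4 N).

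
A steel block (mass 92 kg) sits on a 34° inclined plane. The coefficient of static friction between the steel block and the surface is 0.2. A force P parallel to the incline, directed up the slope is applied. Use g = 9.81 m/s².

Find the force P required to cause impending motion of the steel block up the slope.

P ≈ 654 N

At impending motion up the slope, friction acts down-slope at its limit: f = μ_s N.
P is parallel to the surface, so N = m g cos θ = 748 N.
Along the incline: P = m g sin θ + μ_s N = 505 + 0.2×748 = 654 N.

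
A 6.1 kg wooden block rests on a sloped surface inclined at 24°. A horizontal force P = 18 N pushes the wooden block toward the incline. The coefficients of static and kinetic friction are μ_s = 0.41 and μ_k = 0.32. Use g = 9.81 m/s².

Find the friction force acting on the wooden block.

f ≈ 7.9 N (up the incline)

Normal direction: N = m g cos θ + P sin θ = 61.99 N.
Along the incline, the net driving force (taking up-slope positive) is P cos θ − m g sin θ = 16.44 − 24.34 = -7.896 N, so equilibrium requires friction f = 7.896 N (up-slope).
The limit of static friction is μ_s N = 25.42 N.
Since 7.896 N is within the 25.42 N limit, the wooden block stays put and friction is exactly 7.9 N.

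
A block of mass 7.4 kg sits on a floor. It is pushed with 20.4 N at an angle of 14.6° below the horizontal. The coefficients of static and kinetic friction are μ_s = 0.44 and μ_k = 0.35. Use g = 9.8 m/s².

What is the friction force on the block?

f ≈ 19.7 N

Vertical equilibrium gives N = m g + P sin α = 77.66 N.
The horizontal driving force is P cos α = 19.74 N, so equilibrium needs friction f = 19.74 N.
The static-friction limit is μ_s N = 34.17 N.
Since 19.74 N does not exceed the limit, the block stays at rest and f = 19.7 N.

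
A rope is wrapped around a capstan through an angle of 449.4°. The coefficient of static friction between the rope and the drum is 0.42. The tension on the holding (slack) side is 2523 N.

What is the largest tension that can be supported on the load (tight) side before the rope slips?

At impending slip the capstan equation gives T₂/T₁ = e^{μβ} with β in radians.
β = 449.4° × π/180 = 7.844 rad.
e^{μβ} = e^{0.42×7.844} = 26.96.
T₂ = T₁ · e^{μβ} = 2523 × 26.96 = 68000 N.

T_max ≈ 68000 N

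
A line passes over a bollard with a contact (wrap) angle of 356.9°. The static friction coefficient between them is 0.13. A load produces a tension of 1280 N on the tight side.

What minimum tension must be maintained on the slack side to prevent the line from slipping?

Capstan equation at impending slip: T_tight/T_slack = e^{μβ}.
β = 356.9° = 6.229 rad; e^{μβ} = e^{0.13×6.229} = 2.247.
T_slack = T_tight / e^{μβ} = 1280 / 2.247 = 570 N.

T_min ≈ 570 N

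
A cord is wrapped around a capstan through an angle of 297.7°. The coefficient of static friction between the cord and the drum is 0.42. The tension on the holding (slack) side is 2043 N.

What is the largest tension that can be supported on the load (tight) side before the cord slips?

T_max ≈ 18100 N

At impending slip the capstan equation gives T₂/T₁ = e^{μβ} with β in radians.
β = 297.7° × π/180 = 5.196 rad.
e^{μβ} = e^{0.42×5.196} = 8.866.
T₂ = T₁ · e^{μβ} = 2043 × 8.866 = 18100 N.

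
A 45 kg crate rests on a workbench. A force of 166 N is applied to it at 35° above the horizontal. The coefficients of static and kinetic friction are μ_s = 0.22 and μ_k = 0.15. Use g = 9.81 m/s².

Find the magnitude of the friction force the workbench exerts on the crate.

N = m g − P sin α = 441.5 − 166×sin 35° = 346.2 N.
Horizontally, friction must balance P cos α = 136 N.
μ_s N = 0.22 × 346.2 = 76.17 N.
136 > 76.17 N → the crate slides; f = μ_k N = 0.15×346.2 = 51.9 N.

f ≈ 51.9 N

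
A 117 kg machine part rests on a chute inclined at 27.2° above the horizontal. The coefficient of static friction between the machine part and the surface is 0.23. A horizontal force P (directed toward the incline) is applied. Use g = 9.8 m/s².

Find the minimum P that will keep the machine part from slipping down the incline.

P_min ≈ 291 N

The machine part tends to slide down (tan θ > μ_s), so at the point of impending slip friction acts up-slope at its limit: f = μ_s N.
Perpendicular to the incline: N = m g cos θ + P sin θ.
Along the incline: P cos θ + μ_s N = m g sin θ, i.e. P cos θ + μ_s (m g cos θ + P sin θ) = m g sin θ.
Solving, P (cos θ + μ_s sin θ) = m g (sin θ − μ_s cos θ), so P = 1150×0.2525/0.9945 = 291 N.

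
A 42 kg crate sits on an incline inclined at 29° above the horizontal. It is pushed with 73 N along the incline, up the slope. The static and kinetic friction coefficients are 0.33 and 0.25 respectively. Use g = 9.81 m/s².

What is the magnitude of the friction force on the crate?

f ≈ 90.1 N (up the incline)

The normal reaction is N = m g cos θ = 360.4 N.
The friction needed for equilibrium is m g sin θ − P = 199.8 − 73 = 126.8 N, measured positive up-slope.
Static friction can supply at most μ_s N = 118.9 N.
Since |126.8| > 118.9 N, static friction cannot hold it; the crate slides down the incline and kinetic friction applies: f = μ_k N = 0.25 × 360.4 = 90.1 N.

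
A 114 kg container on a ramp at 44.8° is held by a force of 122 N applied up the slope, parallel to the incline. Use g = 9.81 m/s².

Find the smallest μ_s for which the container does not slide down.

μ_s,min ≈ 0.839

N = m g cos θ = 793.5 N.
Friction must make up the shortfall along the incline: f = m g sin θ − P = 788 − 122 = 666 N.
At the threshold f = μ_s N, so μ_s,min = 666/793.5 = 0.839.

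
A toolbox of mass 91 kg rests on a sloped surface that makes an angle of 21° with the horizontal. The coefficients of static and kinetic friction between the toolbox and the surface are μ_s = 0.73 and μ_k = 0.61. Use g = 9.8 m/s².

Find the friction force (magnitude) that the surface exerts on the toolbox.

f ≈ 320 N (up the incline)

Perpendicular to the surface, N = m g cos θ = 91·9.8·cos 21° = 832.6 N.
Along the slope the weight component is m g sin θ = 319.6 N; friction must supply exactly this, acting up-slope.
Maximum static friction available: μ_s N = 0.73 × 832.6 = 607.8 N.
Since |319.6| ≤ 607.8 N, static friction is sufficient; f equals the required value, not μ_s N.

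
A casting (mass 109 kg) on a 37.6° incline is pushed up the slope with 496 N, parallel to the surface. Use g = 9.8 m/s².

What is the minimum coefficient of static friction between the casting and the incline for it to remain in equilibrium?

N = m g cos θ = 846.3 N.
Friction must make up the shortfall along the incline: f = m g sin θ − P = 651.8 − 496 = 155.8 N.
At the threshold f = μ_s N, so μ_s,min = 155.8/846.3 = 0.184.

μ_s,min ≈ 0.184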